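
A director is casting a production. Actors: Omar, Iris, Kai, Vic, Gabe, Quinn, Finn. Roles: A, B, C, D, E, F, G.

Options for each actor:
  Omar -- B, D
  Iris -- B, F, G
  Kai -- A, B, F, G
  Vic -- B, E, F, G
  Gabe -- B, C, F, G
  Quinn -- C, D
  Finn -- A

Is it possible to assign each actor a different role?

Yes

For example, pair Omar→D, Iris→G, Kai→F, Vic→E, Gabe→B, Quinn→C, Finn→A.
All 7 actors are covered.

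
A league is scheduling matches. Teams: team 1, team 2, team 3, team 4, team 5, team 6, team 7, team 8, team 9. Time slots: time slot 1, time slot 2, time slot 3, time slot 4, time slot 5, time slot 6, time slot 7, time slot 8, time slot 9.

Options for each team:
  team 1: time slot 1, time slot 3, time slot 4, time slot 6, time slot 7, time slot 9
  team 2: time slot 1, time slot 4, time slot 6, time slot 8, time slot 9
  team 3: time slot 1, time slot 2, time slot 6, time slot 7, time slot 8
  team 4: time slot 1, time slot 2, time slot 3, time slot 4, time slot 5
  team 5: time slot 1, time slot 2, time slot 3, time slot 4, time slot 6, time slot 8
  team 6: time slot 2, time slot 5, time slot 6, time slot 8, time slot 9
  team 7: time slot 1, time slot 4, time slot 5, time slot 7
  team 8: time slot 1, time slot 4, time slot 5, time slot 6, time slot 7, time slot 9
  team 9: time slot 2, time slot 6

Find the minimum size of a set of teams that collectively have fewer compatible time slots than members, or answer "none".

A matching saturating every team exists, for instance team 1→time slot 9, team 2→time slot 6, team 3→time slot 8, team 4→time slot 1, team 5→time slot 3, team 6→time slot 5, team 7→time slot 4, team 8→time slot 7, team 9→time slot 2.
By Hall's marriage theorem, this means |N(S)| ≥ |S| for every subset S, so no violating subset exists.

none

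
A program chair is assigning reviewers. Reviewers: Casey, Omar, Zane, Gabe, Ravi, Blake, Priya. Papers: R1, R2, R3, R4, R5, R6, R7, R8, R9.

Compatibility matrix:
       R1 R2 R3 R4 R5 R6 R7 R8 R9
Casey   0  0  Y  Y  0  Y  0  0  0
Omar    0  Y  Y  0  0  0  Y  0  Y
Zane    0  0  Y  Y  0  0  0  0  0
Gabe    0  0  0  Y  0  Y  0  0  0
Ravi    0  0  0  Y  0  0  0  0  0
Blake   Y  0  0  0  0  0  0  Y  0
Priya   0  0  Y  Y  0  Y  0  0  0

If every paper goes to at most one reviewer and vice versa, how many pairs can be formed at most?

5

A valid assignment of size 5: Casey–R6, Omar–R7, Zane–R3, Gabe–R4, Blake–R8.
The set {Casey, Zane, Gabe, Ravi, Priya} has only 3 neighbours ({R3, R4, R6}), so by Hall's theorem at most 5 of the 7 reviewers can be matched.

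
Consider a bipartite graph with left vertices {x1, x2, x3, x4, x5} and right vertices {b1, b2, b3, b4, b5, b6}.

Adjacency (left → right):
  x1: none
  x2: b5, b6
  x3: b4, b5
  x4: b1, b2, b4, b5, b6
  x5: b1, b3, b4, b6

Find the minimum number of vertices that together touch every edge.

4

{x2, x3, x4, x5} is a vertex cover of size 4: every edge has an endpoint in this set.
No smaller cover exists because x2–b6, x3–b5, x4–b1, x5–b3 is a matching of size 4, and a cover must include an endpoint of each of these disjoint edges (König's theorem).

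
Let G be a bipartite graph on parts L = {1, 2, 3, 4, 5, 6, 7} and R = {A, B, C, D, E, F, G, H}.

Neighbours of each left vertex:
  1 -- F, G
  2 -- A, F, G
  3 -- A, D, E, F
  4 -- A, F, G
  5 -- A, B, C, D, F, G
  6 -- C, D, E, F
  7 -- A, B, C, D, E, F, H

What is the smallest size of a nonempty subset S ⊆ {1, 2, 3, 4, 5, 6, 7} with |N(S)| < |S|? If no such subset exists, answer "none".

none

A matching saturating every left vertex exists, for instance 1→G, 2→A, 3→D, 4→F, 5→B, 6→C, 7→E.
By Hall's marriage theorem, this means |N(S)| ≥ |S| for every subset S, so no violating subset exists.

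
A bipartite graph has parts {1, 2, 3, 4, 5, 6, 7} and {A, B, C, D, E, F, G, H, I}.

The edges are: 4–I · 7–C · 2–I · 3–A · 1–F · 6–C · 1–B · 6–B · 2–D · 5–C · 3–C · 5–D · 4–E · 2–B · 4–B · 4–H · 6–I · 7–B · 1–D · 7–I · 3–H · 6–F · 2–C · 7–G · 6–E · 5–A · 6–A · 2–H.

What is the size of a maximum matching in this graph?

7

A valid assignment of size 7: 1-F, 2-H, 3-C, 4-E, 5-D, 6-A, 7-B.
This saturates every left vertex, so 7 is the maximum.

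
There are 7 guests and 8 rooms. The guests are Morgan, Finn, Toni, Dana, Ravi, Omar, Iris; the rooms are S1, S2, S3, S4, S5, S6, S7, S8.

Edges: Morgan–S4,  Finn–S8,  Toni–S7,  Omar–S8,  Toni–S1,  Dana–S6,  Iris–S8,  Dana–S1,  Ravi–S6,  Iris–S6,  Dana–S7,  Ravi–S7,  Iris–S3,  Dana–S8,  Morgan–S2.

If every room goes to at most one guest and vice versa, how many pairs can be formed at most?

6

A valid assignment of size 6: Morgan–S2, Finn–S8, Toni–S1, Dana–S6, Ravi–S7, Iris–S3.
The set {Finn, Omar} has only 1 neighbour ({S8}), so by Hall's theorem at most 6 of the 7 guests can be matched.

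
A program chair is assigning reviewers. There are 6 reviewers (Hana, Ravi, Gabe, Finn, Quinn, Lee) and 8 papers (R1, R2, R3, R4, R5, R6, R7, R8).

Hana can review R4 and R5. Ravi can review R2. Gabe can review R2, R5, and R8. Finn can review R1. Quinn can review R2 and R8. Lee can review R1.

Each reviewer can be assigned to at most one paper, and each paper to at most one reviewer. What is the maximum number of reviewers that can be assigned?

For example, pair Hana-R4, Ravi-R2, Gabe-R5, Finn-R1, Quinn-R8.
The set {Finn, Lee} has only 1 neighbour ({R1}), so by Hall's theorem at most 5 of the 6 reviewers can be matched.

5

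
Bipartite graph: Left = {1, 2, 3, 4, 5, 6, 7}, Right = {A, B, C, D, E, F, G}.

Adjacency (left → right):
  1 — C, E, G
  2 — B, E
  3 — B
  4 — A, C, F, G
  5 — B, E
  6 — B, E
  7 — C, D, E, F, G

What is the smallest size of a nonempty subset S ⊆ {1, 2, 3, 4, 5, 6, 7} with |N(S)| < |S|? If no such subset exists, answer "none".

Take S = {2, 3, 5}. Its neighbourhood is {B, E}, so |N(S)| = 2 < |S| = 3.
Every subset of size less than 3 has at least as many neighbours as members, so 3 is the minimum.

3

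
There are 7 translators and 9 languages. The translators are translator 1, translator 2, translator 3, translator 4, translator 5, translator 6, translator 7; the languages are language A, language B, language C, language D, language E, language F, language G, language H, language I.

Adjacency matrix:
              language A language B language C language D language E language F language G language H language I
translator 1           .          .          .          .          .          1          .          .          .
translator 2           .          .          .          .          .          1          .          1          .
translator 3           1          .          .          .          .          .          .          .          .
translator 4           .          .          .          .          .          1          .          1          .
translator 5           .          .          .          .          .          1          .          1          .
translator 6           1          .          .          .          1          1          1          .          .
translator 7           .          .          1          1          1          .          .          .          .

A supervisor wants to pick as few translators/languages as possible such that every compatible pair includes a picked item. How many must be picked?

5

A maximum matching has 5 edges (e.g. translator 1–language F, translator 2–language H, translator 3–language A, translator 6–language E, translator 7–language D).
By König's theorem the minimum vertex cover has the same size. One such cover is {translator 3, translator 6, translator 7, language F, language H}.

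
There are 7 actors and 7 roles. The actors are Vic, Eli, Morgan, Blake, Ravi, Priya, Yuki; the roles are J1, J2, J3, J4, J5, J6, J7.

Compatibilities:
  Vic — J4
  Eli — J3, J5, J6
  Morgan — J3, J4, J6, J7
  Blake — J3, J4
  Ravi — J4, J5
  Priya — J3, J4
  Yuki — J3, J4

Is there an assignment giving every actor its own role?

The set {Vic, Blake, Priya, Yuki} has only 2 neighbours ({J3, J4}), so by Hall's theorem at most 5 of the 7 actors can be matched.
Hence no matching covers every actor.

No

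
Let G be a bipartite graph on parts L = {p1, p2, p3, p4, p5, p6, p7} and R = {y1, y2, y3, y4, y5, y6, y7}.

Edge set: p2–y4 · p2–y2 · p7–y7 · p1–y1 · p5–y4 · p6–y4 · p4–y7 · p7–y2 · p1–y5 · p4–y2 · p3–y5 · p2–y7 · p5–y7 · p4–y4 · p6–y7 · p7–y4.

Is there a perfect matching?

The set {p2, p4, p5, p6, p7} has only 3 neighbours ({y2, y4, y7}), so by Hall's theorem at most 5 of the 7 left vertices can be matched.
Hence no matching covers every left vertex.

No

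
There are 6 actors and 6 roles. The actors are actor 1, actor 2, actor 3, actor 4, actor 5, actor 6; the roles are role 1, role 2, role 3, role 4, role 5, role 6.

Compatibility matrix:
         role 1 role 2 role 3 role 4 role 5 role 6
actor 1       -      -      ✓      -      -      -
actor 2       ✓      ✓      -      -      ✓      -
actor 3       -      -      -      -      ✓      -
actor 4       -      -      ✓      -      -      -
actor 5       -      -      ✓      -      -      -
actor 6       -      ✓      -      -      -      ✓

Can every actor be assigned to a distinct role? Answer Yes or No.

No

The set {actor 1, actor 4, actor 5} has only 1 neighbour ({role 3}), so by Hall's theorem at most 4 of the 6 actors can be matched.
Hence no matching covers every actor.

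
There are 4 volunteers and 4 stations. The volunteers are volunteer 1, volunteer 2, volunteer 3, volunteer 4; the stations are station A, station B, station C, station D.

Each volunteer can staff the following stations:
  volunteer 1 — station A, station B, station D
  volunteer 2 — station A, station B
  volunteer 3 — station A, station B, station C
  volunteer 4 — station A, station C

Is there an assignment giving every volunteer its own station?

One maximum matching: volunteer 1-station D, volunteer 2-station B, volunteer 3-station C, volunteer 4-station A.
All 4 volunteers are covered.

Yes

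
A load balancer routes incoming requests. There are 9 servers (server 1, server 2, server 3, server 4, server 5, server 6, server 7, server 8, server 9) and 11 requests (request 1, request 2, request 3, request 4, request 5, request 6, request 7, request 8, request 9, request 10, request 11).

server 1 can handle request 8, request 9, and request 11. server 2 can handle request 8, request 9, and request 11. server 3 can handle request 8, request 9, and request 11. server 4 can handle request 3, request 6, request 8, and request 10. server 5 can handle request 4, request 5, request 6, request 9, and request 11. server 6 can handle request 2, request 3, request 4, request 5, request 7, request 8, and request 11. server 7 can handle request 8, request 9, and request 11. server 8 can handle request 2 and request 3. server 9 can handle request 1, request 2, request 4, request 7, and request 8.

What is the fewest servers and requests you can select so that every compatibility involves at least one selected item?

8

{server 4, server 5, server 6, server 8, server 9, request 8, request 9, request 11} is a vertex cover of size 8: every edge has an endpoint in this set.
No smaller cover exists because server 1–request 8, server 2–request 11, server 3–request 9, server 4–request 3, server 5–request 6, server 6–request 4, server 8–request 2, server 9–request 7 is a matching of size 8, and a cover must include an endpoint of each of these disjoint edges (König's theorem).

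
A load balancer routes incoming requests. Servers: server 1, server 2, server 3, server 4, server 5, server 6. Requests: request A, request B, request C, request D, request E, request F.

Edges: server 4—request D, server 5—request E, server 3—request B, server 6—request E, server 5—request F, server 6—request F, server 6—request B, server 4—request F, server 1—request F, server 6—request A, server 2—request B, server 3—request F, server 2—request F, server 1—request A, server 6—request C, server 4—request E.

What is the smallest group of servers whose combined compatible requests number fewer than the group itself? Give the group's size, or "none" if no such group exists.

none

A matching saturating every server exists, for instance server 1→request A, server 2→request B, server 3→request F, server 4→request D, server 5→request E, server 6→request C.
By Hall's marriage theorem, this means |N(S)| ≥ |S| for every subset S, so no violating subset exists.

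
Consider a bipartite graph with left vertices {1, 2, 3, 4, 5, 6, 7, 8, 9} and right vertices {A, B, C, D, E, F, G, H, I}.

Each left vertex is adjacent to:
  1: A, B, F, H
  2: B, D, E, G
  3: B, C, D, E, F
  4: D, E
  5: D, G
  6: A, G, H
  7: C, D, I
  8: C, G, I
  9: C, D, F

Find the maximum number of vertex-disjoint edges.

9

For example, pair 1-A, 2-B, 3-E, 4-D, 5-G, 6-H, 7-C, 8-I, 9-F.
All 9 left vertices are matched, so no larger matching exists.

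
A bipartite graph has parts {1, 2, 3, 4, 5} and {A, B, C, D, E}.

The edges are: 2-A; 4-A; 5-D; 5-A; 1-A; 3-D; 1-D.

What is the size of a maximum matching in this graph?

2

One maximum matching: 1→D, 2→A.
The set {1, 2, 3, 4, 5} has only 2 neighbours ({A, D}), so by Hall's theorem at most 2 of the 5 left vertices can be matched.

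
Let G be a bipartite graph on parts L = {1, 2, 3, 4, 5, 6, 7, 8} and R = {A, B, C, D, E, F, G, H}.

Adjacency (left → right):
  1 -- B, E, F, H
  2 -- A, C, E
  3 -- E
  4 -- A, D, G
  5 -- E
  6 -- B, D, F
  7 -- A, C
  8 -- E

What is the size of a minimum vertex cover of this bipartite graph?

6

{1, 2, 4, 6, 7, E} is a vertex cover of size 6: every edge has an endpoint in this set.
No smaller cover exists because 1–H, 2–A, 3–E, 4–G, 6–B, 7–C is a matching of size 6, and a cover must include an endpoint of each of these disjoint edges (König's theorem).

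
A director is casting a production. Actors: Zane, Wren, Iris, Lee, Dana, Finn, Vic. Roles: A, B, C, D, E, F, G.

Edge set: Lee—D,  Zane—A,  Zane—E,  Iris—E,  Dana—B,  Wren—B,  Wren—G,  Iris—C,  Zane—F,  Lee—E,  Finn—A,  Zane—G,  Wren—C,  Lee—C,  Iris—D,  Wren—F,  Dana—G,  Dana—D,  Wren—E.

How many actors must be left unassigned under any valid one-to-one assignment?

1

A valid assignment of size 6: Zane–E, Wren–G, Iris–D, Lee–C, Dana–B, Finn–A.
The set {Vic} has only 0 neighbours (∅), so by Hall's theorem at most 6 of the 7 actors can be matched.
That matches 6 of the 7, leaving 1 unmatched; no matching can do better.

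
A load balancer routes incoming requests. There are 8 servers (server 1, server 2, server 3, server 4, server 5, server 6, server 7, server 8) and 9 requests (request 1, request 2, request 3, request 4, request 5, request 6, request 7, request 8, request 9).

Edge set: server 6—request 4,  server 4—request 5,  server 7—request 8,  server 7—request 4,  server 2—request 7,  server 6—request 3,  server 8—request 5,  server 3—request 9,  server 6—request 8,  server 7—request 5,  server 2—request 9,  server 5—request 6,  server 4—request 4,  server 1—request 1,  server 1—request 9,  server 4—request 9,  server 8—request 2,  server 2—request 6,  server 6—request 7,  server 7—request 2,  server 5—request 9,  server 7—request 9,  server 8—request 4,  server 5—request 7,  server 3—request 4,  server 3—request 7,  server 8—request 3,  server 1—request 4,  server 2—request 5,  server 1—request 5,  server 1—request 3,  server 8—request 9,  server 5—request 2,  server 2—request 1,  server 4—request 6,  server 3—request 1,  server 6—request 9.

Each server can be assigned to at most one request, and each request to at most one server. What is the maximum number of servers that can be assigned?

8

One maximum matching: server 1-request 3, server 2-request 6, server 3-request 1, server 4-request 5, server 5-request 2, server 6-request 7, server 7-request 4, server 8-request 9.
All 8 servers are matched, so no larger matching exists.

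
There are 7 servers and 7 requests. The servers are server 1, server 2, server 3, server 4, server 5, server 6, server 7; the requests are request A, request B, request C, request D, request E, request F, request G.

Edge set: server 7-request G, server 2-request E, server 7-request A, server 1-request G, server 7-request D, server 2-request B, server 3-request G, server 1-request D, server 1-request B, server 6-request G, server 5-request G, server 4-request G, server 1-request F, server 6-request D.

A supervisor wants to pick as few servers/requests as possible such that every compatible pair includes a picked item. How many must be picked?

The 5 edges server 1–request F, server 2–request E, server 3–request G, server 6–request D, server 7–request A form a matching, so any vertex cover needs at least 5 vertices (one per matched edge).
Conversely {server 1, server 2, server 6, server 7, request G} meets every edge and has exactly 5 vertices, so 5 is optimal.

5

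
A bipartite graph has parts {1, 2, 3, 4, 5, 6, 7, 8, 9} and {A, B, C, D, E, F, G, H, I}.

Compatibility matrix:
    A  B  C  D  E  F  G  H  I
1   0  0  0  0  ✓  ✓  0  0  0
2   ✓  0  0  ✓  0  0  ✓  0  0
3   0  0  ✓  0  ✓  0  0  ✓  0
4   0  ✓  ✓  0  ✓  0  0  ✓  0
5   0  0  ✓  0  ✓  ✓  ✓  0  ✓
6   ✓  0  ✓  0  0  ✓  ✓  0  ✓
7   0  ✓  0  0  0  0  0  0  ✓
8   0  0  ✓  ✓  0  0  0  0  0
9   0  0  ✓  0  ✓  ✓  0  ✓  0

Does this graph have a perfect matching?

Yes

One maximum matching: 1–F, 2–D, 3–E, 4–B, 5–G, 6–A, 7–I, 8–C, 9–H.
All 9 left vertices are covered.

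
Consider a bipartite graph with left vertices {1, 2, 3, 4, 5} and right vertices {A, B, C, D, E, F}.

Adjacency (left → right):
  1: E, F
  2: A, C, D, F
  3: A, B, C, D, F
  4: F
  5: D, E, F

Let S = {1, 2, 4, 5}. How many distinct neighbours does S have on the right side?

The union of neighbours of {1, 2, 4, 5} is {A, C, D, E, F}, which has 5 elements.
Since |N(S)| = 5 ≥ |S| = 4, Hall's condition holds for this subset.

5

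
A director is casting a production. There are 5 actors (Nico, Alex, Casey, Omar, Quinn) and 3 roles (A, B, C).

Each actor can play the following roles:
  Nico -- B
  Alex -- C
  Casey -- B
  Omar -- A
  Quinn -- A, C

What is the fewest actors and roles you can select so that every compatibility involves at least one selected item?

3

A maximum matching has 3 edges (e.g. Nico–B, Alex–C, Omar–A).
By König's theorem the minimum vertex cover has the same size. One such cover is {A, B, C}.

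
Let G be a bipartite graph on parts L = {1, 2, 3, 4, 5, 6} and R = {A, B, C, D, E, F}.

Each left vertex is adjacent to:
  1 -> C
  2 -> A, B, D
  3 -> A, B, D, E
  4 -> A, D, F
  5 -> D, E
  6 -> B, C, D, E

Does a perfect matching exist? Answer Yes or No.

Yes

A valid assignment of size 6: 1→C, 2→A, 3→E, 4→F, 5→D, 6→B.
All 6 left vertices are covered.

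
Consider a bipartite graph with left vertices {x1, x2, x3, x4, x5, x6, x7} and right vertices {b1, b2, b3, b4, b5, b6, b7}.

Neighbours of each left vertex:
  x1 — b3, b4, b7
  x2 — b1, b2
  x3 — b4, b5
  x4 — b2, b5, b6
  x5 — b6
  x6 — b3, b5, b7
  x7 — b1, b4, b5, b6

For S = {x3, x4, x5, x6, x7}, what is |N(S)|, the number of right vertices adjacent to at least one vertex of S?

The union of neighbours of {x3, x4, x5, x6, x7} is {b1, b2, b3, b4, b5, b6, b7}, which has 7 elements.
Since |N(S)| = 7 ≥ |S| = 5, Hall's condition holds for this subset.

7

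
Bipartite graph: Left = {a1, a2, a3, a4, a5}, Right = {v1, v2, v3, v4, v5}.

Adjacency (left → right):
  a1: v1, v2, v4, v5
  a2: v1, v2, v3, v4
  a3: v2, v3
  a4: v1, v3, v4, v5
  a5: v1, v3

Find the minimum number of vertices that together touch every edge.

5

The 5 edges a1–v5, a2–v2, a3–v3, a4–v4, a5–v1 form a matching, so any vertex cover needs at least 5 vertices (one per matched edge).
Conversely {a1, a2, a3, a4, a5} meets every edge and has exactly 5 vertices, so 5 is optimal.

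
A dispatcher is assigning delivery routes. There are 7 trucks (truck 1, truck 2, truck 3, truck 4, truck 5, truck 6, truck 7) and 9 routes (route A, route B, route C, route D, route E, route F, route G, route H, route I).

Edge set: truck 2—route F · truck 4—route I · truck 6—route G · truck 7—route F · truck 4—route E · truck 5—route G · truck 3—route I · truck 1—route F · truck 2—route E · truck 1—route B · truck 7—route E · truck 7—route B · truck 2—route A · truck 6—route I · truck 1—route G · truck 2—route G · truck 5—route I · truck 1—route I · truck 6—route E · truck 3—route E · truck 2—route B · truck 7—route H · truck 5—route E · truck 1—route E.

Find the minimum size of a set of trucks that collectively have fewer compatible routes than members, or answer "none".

4

Take S = {truck 3, truck 4, truck 5, truck 6}. Its neighbourhood is {route E, route G, route I}, so |N(S)| = 3 < |S| = 4.
Every subset of size less than 4 has at least as many neighbours as members, so 4 is the minimum.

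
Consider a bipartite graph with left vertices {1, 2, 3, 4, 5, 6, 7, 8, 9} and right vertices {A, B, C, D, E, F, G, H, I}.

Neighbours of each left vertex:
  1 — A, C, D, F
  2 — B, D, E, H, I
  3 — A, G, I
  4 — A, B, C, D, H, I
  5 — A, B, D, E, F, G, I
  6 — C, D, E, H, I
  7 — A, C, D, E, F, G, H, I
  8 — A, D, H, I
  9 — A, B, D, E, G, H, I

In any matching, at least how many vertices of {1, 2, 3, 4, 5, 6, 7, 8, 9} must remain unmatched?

For example, pair 1→F, 2→B, 3→I, 4→C, 5→A, 6→E, 7→H, 8→D, 9→G.
This saturates every left vertex, so 9 is the maximum.
That matches 9 of the 9, leaving 0 unmatched; no matching can do better.

0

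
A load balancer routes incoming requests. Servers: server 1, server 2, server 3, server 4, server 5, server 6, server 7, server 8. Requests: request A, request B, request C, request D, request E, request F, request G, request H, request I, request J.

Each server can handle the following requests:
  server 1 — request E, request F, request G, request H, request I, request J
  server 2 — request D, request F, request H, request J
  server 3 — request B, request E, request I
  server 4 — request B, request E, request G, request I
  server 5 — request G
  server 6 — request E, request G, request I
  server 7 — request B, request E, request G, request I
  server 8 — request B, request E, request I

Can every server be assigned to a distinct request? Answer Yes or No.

The set {server 3, server 4, server 5, server 6, server 7, server 8} has only 4 neighbours ({request B, request E, request G, request I}), so by Hall's theorem at most 6 of the 8 servers can be matched.
Hence no matching covers every server.

No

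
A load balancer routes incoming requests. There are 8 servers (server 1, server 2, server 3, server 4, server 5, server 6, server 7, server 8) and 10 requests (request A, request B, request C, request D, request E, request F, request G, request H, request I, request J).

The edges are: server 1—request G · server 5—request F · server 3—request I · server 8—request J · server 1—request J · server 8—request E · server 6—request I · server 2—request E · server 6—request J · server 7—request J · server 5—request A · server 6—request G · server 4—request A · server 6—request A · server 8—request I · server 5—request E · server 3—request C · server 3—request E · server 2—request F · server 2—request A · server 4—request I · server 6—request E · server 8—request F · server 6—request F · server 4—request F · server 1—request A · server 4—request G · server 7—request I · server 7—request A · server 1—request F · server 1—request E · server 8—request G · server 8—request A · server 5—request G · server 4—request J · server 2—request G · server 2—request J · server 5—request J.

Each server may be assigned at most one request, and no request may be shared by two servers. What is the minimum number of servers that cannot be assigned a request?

One maximum matching: server 1-request A, server 2-request G, server 3-request C, server 4-request F, server 5-request E, server 6-request I, server 7-request J.
The set {server 1, server 2, server 4, server 5, server 6, server 7, server 8} has only 6 neighbours ({request A, request E, request F, request G, request I, request J}), so by Hall's theorem at most 7 of the 8 servers can be matched.
That matches 7 of the 8, leaving 1 unmatched; no matching can do better.

1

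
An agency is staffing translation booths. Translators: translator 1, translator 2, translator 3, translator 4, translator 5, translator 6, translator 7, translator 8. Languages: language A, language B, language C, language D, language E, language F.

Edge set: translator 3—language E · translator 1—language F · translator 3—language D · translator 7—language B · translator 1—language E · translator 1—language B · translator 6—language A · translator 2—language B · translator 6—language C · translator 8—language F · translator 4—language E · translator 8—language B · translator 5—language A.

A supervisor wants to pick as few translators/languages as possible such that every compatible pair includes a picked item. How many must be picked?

A maximum matching has 6 edges (e.g. translator 1–language F, translator 2–language B, translator 3–language D, translator 4–language E, translator 5–language A, translator 6–language C).
By König's theorem the minimum vertex cover has the same size. One such cover is {translator 3, translator 5, translator 6, language B, language E, language F}.

6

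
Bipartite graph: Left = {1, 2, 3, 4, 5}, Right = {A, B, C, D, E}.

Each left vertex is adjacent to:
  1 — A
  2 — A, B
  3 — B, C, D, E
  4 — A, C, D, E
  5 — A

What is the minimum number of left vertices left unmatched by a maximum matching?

1

One maximum matching: 1-A, 2-B, 3-C, 4-E.
The set {1, 5} has only 1 neighbour ({A}), so by Hall's theorem at most 4 of the 5 left vertices can be matched.
That matches 4 of the 5, leaving 1 unmatched; no matching can do better.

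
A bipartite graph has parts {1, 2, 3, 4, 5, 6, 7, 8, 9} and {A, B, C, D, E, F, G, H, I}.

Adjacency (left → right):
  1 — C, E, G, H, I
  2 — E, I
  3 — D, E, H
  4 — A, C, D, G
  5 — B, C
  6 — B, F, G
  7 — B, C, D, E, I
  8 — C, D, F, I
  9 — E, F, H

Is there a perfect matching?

One maximum matching: 1→G, 2→I, 3→E, 4→A, 5→C, 6→B, 7→D, 8→F, 9→H.
All 9 left vertices are covered.

Yes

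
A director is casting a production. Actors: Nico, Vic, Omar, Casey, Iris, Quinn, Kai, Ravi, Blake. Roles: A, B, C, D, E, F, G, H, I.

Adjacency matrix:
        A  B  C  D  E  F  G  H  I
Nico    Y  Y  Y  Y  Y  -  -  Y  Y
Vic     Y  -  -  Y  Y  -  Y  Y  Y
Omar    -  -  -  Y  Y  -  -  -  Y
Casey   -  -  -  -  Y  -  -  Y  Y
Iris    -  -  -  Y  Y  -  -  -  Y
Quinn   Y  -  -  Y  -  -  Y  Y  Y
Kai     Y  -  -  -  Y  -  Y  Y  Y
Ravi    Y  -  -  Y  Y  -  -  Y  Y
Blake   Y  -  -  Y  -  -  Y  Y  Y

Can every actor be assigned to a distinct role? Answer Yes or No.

The set {Vic, Omar, Casey, Iris, Quinn, Kai, Ravi, Blake} has only 6 neighbours ({A, D, E, G, H, I}), so by Hall's theorem at most 7 of the 9 actors can be matched.
Hence no matching covers every actor.

No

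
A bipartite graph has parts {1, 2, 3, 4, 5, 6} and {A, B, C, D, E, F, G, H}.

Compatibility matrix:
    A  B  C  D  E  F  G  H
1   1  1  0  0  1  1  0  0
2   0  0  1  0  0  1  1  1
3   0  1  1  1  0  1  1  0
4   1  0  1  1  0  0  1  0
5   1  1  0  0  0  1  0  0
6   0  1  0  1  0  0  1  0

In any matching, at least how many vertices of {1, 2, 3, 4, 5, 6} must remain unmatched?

0

A valid assignment of size 6: 1→E, 2→C, 3→D, 4→G, 5→F, 6→B.
All 6 left vertices are matched, so no larger matching exists.
That matches 6 of the 6, leaving 0 unmatched; no matching can do better.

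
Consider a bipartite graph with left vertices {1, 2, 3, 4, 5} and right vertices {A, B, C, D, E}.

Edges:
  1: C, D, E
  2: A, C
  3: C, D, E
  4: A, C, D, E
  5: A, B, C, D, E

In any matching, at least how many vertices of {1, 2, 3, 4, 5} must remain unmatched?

One maximum matching: 1→D, 2→A, 3→C, 4→E, 5→B.
This saturates every left vertex, so 5 is the maximum.
That matches 5 of the 5, leaving 0 unmatched; no matching can do better.

0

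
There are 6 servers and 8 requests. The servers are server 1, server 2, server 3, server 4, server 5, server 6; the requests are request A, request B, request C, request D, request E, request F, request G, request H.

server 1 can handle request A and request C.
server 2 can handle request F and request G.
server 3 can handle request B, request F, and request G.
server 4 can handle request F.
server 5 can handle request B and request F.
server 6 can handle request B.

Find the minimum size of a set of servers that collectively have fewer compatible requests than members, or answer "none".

Take S = {server 4, server 5, server 6}. Its neighbourhood is {request B, request F}, so |N(S)| = 2 < |S| = 3.
Every subset of size less than 3 has at least as many neighbours as members, so 3 is the minimum.

3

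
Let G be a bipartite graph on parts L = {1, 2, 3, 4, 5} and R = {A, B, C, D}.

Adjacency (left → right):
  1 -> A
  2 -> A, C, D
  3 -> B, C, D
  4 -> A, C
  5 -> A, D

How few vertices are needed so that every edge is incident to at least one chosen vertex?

4

The 4 edges 1–A, 2–D, 3–B, 4–C form a matching, so any vertex cover needs at least 4 vertices (one per matched edge).
Conversely {3, A, C, D} meets every edge and has exactly 4 vertices, so 4 is optimal.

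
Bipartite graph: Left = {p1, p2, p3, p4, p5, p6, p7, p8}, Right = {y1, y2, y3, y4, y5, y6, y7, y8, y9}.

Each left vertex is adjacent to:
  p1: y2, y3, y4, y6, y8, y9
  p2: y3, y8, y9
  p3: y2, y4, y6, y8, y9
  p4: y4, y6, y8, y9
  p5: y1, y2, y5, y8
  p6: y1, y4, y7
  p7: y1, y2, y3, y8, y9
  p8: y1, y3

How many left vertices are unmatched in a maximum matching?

0

A valid assignment of size 8: p1–y2, p2–y8, p3–y6, p4–y4, p5–y1, p6–y7, p7–y9, p8–y3.
All 8 left vertices are matched, so no larger matching exists.
That matches 8 of the 8, leaving 0 unmatched; no matching can do better.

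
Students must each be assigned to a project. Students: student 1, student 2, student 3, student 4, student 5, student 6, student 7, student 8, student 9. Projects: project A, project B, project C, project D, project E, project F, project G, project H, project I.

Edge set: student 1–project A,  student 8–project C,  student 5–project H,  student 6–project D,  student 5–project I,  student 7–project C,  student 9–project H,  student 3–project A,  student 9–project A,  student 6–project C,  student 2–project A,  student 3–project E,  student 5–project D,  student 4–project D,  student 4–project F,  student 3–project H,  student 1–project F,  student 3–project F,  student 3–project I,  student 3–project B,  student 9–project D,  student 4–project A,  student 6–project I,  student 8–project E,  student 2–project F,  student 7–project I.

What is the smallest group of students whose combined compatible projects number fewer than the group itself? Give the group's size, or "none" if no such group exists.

7

Take S = {student 1, student 2, student 4, student 5, student 6, student 7, student 9}. Its neighbourhood is {project A, project C, project D, project F, project H, project I}, so |N(S)| = 6 < |S| = 7.
Every subset of size less than 7 has at least as many neighbours as members, so 7 is the minimum.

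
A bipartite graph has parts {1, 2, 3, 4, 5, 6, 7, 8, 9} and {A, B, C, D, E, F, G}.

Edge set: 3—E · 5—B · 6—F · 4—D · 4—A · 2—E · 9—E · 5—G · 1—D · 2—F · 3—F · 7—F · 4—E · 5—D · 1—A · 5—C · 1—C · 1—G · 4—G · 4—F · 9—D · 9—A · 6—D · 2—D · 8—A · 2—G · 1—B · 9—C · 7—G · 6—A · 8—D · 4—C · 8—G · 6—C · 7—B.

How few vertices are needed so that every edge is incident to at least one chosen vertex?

{A, B, C, D, E, F, G} is a vertex cover of size 7: every edge has an endpoint in this set.
No smaller cover exists because 1–D, 2–E, 3–F, 4–A, 5–G, 6–C, 7–B is a matching of size 7, and a cover must include an endpoint of each of these disjoint edges (König's theorem).

7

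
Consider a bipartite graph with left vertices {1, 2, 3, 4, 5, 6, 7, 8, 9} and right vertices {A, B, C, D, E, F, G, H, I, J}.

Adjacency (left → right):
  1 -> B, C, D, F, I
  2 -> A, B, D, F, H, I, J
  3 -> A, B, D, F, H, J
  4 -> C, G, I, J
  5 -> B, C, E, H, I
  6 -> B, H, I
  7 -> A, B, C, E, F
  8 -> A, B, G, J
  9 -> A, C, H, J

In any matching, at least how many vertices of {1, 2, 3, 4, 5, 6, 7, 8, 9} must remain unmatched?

For example, pair 1-F, 2-A, 3-H, 4-C, 5-I, 6-B, 7-E, 8-G, 9-J.
All 9 left vertices are matched, so no larger matching exists.
That matches 9 of the 9, leaving 0 unmatched; no matching can do better.

0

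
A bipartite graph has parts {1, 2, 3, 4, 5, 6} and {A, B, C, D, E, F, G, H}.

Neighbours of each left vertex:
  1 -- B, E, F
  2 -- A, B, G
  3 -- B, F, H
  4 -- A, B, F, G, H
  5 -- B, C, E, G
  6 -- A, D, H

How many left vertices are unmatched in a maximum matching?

For example, pair 1-E, 2-G, 3-F, 4-A, 5-B, 6-D.
This saturates every left vertex, so 6 is the maximum.
That matches 6 of the 6, leaving 0 unmatched; no matching can do better.

0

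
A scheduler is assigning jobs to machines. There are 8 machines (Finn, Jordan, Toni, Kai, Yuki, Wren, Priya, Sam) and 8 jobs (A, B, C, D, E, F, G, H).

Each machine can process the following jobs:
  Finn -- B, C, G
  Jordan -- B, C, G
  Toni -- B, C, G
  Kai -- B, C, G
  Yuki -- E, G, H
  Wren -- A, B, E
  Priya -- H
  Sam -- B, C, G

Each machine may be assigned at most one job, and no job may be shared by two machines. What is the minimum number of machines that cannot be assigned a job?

2

For example, pair Finn–G, Jordan–C, Toni–B, Yuki–E, Wren–A, Priya–H.
The set {Finn, Jordan, Toni, Kai, Sam} has only 3 neighbours ({B, C, G}), so by Hall's theorem at most 6 of the 8 machines can be matched.
That matches 6 of the 8, leaving 2 unmatched; no matching can do better.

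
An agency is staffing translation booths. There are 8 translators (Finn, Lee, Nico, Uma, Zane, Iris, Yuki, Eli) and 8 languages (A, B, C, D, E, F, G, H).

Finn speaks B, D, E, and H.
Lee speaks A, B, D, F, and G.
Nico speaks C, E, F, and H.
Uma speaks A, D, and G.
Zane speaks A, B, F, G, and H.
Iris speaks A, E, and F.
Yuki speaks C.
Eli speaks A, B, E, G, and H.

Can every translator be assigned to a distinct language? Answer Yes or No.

A valid assignment of size 8: Finn–E, Lee–B, Nico–H, Uma–D, Zane–A, Iris–F, Yuki–C, Eli–G.
All 8 translators are covered.

Yes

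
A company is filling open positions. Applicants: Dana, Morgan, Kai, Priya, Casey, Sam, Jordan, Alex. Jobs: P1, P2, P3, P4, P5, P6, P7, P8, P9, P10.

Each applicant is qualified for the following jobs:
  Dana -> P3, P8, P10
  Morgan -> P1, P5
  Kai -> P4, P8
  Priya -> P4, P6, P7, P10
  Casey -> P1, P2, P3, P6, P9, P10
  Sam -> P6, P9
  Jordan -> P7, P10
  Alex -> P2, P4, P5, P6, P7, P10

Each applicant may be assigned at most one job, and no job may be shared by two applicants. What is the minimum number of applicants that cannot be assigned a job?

One maximum matching: Dana→P8, Morgan→P5, Kai→P4, Priya→P10, Casey→P1, Sam→P9, Jordan→P7, Alex→P2.
This saturates every applicant, so 8 is the maximum.
That matches 8 of the 8, leaving 0 unmatched; no matching can do better.

0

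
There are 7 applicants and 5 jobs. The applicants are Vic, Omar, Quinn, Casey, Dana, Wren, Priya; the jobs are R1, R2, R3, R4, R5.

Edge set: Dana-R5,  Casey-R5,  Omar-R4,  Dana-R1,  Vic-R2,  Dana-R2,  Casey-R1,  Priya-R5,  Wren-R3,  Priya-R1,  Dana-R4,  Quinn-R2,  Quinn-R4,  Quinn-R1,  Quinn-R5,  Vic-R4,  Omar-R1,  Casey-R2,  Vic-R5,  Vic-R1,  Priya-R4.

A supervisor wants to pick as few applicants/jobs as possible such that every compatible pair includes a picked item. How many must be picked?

The 5 edges Vic–R4, Omar–R1, Quinn–R2, Casey–R5, Wren–R3 form a matching, so any vertex cover needs at least 5 vertices (one per matched edge).
Conversely {Wren, R1, R2, R4, R5} meets every edge and has exactly 5 vertices, so 5 is optimal.

5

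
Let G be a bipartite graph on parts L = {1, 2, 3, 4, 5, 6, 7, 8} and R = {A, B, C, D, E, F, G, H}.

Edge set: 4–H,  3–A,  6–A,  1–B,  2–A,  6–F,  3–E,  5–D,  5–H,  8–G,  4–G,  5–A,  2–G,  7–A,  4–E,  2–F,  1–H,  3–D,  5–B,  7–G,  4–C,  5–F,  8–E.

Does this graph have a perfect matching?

Yes

A valid assignment of size 8: 1-B, 2-F, 3-D, 4-C, 5-H, 6-A, 7-G, 8-E.
Every left vertex is matched, so this is a perfect matching.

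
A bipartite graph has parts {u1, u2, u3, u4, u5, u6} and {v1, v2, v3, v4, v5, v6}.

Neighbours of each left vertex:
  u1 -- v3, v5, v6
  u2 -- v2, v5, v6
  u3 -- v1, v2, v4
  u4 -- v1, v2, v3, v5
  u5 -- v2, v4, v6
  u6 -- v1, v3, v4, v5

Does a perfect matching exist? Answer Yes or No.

Yes

One maximum matching: u1-v3, u2-v5, u3-v4, u4-v2, u5-v6, u6-v1.
All 6 left vertices are covered.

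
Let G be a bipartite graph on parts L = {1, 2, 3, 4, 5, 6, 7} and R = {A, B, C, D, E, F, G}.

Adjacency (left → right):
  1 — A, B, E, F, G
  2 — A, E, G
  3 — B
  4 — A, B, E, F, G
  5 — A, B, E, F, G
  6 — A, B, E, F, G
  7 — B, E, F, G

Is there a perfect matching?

The set {1, 2, 3, 4, 5, 6, 7} has only 5 neighbours ({A, B, E, F, G}), so by Hall's theorem at most 5 of the 7 left vertices can be matched.
Hence no matching covers every left vertex.

No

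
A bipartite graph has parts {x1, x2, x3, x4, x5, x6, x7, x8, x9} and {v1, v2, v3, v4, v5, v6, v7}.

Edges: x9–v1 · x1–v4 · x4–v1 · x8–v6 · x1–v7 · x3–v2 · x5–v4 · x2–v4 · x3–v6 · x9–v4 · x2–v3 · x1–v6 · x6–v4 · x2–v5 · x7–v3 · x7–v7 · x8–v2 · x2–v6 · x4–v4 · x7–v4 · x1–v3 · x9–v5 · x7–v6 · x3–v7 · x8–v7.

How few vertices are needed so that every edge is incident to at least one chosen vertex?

7

{v1, v2, v3, v4, v5, v6, v7} is a vertex cover of size 7: every edge has an endpoint in this set.
No smaller cover exists because x1–v6, x2–v5, x3–v7, x4–v1, x5–v4, x7–v3, x8–v2 is a matching of size 7, and a cover must include an endpoint of each of these disjoint edges (König's theorem).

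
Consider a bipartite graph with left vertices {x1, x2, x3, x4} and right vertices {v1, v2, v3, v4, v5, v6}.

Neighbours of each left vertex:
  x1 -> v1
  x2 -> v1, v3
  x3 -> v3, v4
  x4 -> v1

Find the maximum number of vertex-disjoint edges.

3

One maximum matching: x1-v1, x2-v3, x3-v4.
The set {x1, x4} has only 1 neighbour ({v1}), so by Hall's theorem at most 3 of the 4 left vertices can be matched.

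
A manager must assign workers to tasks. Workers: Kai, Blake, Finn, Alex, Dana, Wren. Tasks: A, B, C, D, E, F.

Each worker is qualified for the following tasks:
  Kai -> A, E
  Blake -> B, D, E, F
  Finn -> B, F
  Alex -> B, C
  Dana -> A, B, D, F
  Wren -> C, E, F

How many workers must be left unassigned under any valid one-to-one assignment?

For example, pair Kai-A, Blake-B, Finn-F, Alex-C, Dana-D, Wren-E.
This saturates every worker, so 6 is the maximum.
That matches 6 of the 6, leaving 0 unmatched; no matching can do better.

0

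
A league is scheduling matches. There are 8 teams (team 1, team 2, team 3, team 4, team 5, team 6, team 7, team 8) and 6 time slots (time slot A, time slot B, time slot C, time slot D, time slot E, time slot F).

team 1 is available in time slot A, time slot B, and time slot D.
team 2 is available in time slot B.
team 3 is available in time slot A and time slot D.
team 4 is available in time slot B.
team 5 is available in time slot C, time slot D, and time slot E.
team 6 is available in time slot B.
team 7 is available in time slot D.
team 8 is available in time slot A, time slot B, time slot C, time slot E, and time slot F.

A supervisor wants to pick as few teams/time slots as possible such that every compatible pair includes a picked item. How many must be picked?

A maximum matching has 5 edges (e.g. team 1–time slot A, team 2–time slot B, team 3–time slot D, team 5–time slot E, team 8–time slot C).
By König's theorem the minimum vertex cover has the same size. One such cover is {team 5, team 8, time slot A, time slot B, time slot D}.

5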